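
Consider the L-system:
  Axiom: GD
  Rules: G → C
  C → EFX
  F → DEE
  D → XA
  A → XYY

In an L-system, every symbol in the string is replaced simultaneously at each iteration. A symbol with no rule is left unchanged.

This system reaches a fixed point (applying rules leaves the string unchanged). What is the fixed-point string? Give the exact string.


Step 0: GD
Step 1: CXA
Step 2: EFXXXYY
Step 3: EDEEXXXYY
Step 4: EXAEEXXXYY
Step 5: EXXYYEEXXXYY
Step 6: EXXYYEEXXXYY  (unchanged — fixed point at step 5)

Answer: EXXYYEEXXXYY


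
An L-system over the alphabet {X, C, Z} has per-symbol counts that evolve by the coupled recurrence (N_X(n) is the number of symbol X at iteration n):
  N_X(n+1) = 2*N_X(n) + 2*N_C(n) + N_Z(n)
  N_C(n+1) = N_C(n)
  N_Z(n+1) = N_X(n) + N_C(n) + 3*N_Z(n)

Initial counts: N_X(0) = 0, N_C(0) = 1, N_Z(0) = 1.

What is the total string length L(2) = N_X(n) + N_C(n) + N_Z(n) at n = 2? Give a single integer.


Answer: 29

Derivation:
Step 0: N_X=0, N_C=1, N_Z=1, L=2
Step 1: N_X=3, N_C=1, N_Z=4, L=8
Step 2: N_X=12, N_C=1, N_Z=16, L=29


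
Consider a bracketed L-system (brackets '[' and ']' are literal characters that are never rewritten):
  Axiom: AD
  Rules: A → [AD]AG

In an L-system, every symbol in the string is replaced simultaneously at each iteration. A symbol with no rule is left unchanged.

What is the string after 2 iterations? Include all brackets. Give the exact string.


Step 0: AD
Step 1: [AD]AGD
Step 2: [[AD]AGD][AD]AGGD

Answer: [[AD]AGD][AD]AGGD


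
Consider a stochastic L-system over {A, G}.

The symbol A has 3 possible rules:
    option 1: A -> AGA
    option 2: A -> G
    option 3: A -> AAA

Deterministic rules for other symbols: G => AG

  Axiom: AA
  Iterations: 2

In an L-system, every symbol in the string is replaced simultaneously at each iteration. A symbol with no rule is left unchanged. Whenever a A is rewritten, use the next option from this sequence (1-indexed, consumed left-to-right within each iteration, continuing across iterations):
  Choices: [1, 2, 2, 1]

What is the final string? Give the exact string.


Answer: GAGAGAAG

Derivation:
Step 0: AA
Step 1: AGAG  (used choices [1, 2])
Step 2: GAGAGAAG  (used choices [2, 1])


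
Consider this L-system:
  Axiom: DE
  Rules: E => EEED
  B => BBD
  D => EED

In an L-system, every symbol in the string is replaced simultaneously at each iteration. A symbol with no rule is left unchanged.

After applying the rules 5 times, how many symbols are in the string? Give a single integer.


Step 0: length = 2
Step 1: length = 7
Step 2: length = 26
Step 3: length = 97
Step 4: length = 362
Step 5: length = 1351

Answer: 1351


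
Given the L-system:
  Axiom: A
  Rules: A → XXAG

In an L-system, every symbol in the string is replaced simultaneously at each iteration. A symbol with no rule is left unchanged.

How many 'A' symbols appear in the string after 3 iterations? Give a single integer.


Answer: 1

Derivation:
Step 0: A  (1 'A')
Step 1: XXAG  (1 'A')
Step 2: XXXXAGG  (1 'A')
Step 3: XXXXXXAGGG  (1 'A')


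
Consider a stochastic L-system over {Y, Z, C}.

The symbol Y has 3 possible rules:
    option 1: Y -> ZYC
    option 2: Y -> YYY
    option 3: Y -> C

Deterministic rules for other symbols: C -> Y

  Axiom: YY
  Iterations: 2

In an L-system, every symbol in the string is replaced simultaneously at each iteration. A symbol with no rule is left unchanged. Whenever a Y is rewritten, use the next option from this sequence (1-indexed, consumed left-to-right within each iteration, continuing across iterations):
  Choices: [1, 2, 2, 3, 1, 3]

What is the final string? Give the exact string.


Step 0: YY
Step 1: ZYCYYY  (used choices [1, 2])
Step 2: ZYYYYCZYCC  (used choices [2, 3, 1, 3])

Answer: ZYYYYCZYCC


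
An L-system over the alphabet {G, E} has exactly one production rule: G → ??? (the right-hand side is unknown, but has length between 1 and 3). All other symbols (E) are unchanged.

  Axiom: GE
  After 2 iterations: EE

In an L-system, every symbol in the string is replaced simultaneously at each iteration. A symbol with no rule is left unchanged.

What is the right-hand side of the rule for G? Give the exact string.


Answer: E

Derivation:
Trying G → E:
  Step 0: GE
  Step 1: EE
  Step 2: EE
Matches the given result.


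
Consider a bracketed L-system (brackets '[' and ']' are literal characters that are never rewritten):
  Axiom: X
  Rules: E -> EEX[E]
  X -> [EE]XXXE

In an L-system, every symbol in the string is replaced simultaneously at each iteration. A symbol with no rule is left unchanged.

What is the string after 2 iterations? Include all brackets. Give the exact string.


Step 0: X
Step 1: [EE]XXXE
Step 2: [EEX[E]EEX[E]][EE]XXXE[EE]XXXE[EE]XXXEEEX[E]

Answer: [EEX[E]EEX[E]][EE]XXXE[EE]XXXE[EE]XXXEEEX[E]


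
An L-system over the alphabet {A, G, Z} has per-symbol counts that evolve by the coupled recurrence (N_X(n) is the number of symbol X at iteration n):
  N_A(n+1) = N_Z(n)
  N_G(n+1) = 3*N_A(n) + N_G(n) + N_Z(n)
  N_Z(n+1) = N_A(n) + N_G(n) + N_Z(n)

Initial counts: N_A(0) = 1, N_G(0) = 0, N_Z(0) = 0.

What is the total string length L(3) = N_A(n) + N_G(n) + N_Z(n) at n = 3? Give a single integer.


Step 0: N_A=1, N_G=0, N_Z=0, L=1
Step 1: N_A=0, N_G=3, N_Z=1, L=4
Step 2: N_A=1, N_G=4, N_Z=4, L=9
Step 3: N_A=4, N_G=11, N_Z=9, L=24

Answer: 24


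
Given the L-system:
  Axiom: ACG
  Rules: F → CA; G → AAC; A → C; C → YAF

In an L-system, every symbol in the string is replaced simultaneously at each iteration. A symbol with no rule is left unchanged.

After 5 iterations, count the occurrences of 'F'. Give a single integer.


Step 0: ACG  (0 'F')
Step 1: CYAFAAC  (1 'F')
Step 2: YAFYCCACCYAF  (2 'F')
Step 3: YCCAYYAFYAFCYAFYAFYCCA  (4 'F')
Step 4: YYAFYAFCYYCCAYCCAYAFYCCAYCCAYYAFYAFC  (5 'F')
Step 5: YYCCAYCCAYAFYYYAFYAFCYYAFYAFCYCCAYYAFYAFCYYAFYAFCYYCCAYCCAYAF  (10 'F')

Answer: 10


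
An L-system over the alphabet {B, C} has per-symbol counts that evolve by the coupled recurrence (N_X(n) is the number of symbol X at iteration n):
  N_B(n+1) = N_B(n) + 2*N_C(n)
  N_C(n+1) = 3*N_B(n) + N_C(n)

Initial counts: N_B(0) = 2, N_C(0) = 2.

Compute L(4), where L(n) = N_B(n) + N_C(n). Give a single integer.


Answer: 572

Derivation:
Step 0: N_B=2, N_C=2, L=4
Step 1: N_B=6, N_C=8, L=14
Step 2: N_B=22, N_C=26, L=48
Step 3: N_B=74, N_C=92, L=166
Step 4: N_B=258, N_C=314, L=572


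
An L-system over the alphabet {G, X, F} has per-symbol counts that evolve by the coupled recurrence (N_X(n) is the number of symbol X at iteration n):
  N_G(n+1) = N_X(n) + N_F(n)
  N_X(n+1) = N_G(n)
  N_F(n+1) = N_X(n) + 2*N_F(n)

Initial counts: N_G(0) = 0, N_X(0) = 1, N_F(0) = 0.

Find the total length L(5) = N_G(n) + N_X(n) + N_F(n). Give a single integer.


Answer: 45

Derivation:
Step 0: N_G=0, N_X=1, N_F=0, L=1
Step 1: N_G=1, N_X=0, N_F=1, L=2
Step 2: N_G=1, N_X=1, N_F=2, L=4
Step 3: N_G=3, N_X=1, N_F=5, L=9
Step 4: N_G=6, N_X=3, N_F=11, L=20
Step 5: N_G=14, N_X=6, N_F=25, L=45


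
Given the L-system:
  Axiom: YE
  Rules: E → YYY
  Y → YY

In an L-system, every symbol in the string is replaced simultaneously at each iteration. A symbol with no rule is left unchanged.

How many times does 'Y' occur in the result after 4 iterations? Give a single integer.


Answer: 40

Derivation:
Step 0: YE  (1 'Y')
Step 1: YYYYY  (5 'Y')
Step 2: YYYYYYYYYY  (10 'Y')
Step 3: YYYYYYYYYYYYYYYYYYYY  (20 'Y')
Step 4: YYYYYYYYYYYYYYYYYYYYYYYYYYYYYYYYYYYYYYYY  (40 'Y')


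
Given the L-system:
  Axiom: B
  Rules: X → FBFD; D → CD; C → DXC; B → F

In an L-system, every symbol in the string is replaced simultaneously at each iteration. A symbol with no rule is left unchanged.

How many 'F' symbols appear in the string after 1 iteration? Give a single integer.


Answer: 1

Derivation:
Step 0: B  (0 'F')
Step 1: F  (1 'F')


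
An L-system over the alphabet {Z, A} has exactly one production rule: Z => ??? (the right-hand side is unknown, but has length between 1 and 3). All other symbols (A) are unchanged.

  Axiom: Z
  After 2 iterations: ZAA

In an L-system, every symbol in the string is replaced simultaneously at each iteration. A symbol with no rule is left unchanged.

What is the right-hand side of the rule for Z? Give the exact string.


Trying Z => ZA:
  Step 0: Z
  Step 1: ZA
  Step 2: ZAA
Matches the given result.

Answer: ZA


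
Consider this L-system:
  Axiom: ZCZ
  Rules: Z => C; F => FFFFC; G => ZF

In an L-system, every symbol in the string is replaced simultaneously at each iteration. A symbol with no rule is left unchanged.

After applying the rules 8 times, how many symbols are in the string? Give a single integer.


Step 0: length = 3
Step 1: length = 3
Step 2: length = 3
Step 3: length = 3
Step 4: length = 3
Step 5: length = 3
Step 6: length = 3
Step 7: length = 3
Step 8: length = 3

Answer: 3


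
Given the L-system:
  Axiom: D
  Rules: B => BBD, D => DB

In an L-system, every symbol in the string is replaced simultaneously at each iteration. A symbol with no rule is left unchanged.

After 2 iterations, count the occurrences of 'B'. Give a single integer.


Answer: 3

Derivation:
Step 0: D  (0 'B')
Step 1: DB  (1 'B')
Step 2: DBBBD  (3 'B')


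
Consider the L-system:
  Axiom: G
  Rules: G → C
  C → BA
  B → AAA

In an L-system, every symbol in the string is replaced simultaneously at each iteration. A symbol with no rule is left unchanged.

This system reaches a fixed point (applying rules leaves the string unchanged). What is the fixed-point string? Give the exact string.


Step 0: G
Step 1: C
Step 2: BA
Step 3: AAAA
Step 4: AAAA  (unchanged — fixed point at step 3)

Answer: AAAA


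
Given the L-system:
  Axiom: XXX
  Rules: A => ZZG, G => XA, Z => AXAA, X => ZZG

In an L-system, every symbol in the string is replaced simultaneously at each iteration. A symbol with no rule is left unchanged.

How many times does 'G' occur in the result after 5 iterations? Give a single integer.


Answer: 300

Derivation:
Step 0: XXX  (0 'G')
Step 1: ZZGZZGZZG  (3 'G')
Step 2: AXAAAXAAXAAXAAAXAAXAAXAAAXAAXA  (0 'G')
Step 3: ZZGZZGZZGZZGZZGZZGZZGZZGZZGZZGZZGZZGZZGZZGZZGZZGZZGZZGZZGZZGZZGZZGZZGZZGZZGZZGZZGZZGZZGZZG  (30 'G')
Step 4: AXAAAXAAXAAXAAAXAAXAAXAAAXAAXAAXAAAXAAXAAXAAAXAAXAAXAAAXAAXAAXAAAXAAXAAXAAAXAAXAAXAAAXAAXAAXAAAXAAXAAXAAAXAAXAAXAAAXAAXAAXAAAXAAXAAXAAAXAAXAAXAAAXAAXAAXAAAXAAXAAXAAAXAAXAAXAAAXAAXAAXAAAXAAXAAXAAAXAAXAAXAAAXAAXAAXAAAXAAXAAXAAAXAAXAAXAAAXAAXAAXAAAXAAXAAXAAAXAAXAAXAAAXAAXAAXAAAXAAXAAXAAAXAAXAAXAAAXAAXA  (0 'G')
Step 5: ZZGZZGZZGZZGZZGZZGZZGZZGZZGZZGZZGZZGZZGZZGZZGZZGZZGZZGZZGZZGZZGZZGZZGZZGZZGZZGZZGZZGZZGZZGZZGZZGZZGZZGZZGZZGZZGZZGZZGZZGZZGZZGZZGZZGZZGZZGZZGZZGZZGZZGZZGZZGZZGZZGZZGZZGZZGZZGZZGZZGZZGZZGZZGZZGZZGZZGZZGZZGZZGZZGZZGZZGZZGZZGZZGZZGZZGZZGZZGZZGZZGZZGZZGZZGZZGZZGZZGZZGZZGZZGZZGZZGZZGZZGZZGZZGZZGZZGZZGZZGZZGZZGZZGZZGZZGZZGZZGZZGZZGZZGZZGZZGZZGZZGZZGZZGZZGZZGZZGZZGZZGZZGZZGZZGZZGZZGZZGZZGZZGZZGZZGZZGZZGZZGZZGZZGZZGZZGZZGZZGZZGZZGZZGZZGZZGZZGZZGZZGZZGZZGZZGZZGZZGZZGZZGZZGZZGZZGZZGZZGZZGZZGZZGZZGZZGZZGZZGZZGZZGZZGZZGZZGZZGZZGZZGZZGZZGZZGZZGZZGZZGZZGZZGZZGZZGZZGZZGZZGZZGZZGZZGZZGZZGZZGZZGZZGZZGZZGZZGZZGZZGZZGZZGZZGZZGZZGZZGZZGZZGZZGZZGZZGZZGZZGZZGZZGZZGZZGZZGZZGZZGZZGZZGZZGZZGZZGZZGZZGZZGZZGZZGZZGZZGZZGZZGZZGZZGZZGZZGZZGZZGZZGZZGZZGZZGZZGZZGZZGZZGZZGZZGZZGZZGZZGZZGZZGZZGZZGZZGZZGZZGZZGZZGZZGZZGZZGZZGZZGZZGZZGZZGZZGZZGZZGZZGZZGZZGZZGZZGZZGZZGZZGZZGZZGZZGZZGZZGZZGZZGZZGZZGZZGZZGZZGZZGZZGZZGZZGZZGZZG  (300 'G')


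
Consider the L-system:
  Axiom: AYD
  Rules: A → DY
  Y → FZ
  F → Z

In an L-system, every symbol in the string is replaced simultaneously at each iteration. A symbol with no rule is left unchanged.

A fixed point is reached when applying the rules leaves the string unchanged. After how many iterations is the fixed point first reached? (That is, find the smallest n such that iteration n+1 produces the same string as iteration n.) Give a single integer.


Step 0: AYD
Step 1: DYFZD
Step 2: DFZZZD
Step 3: DZZZZD
Step 4: DZZZZD  (unchanged — fixed point at step 3)

Answer: 3


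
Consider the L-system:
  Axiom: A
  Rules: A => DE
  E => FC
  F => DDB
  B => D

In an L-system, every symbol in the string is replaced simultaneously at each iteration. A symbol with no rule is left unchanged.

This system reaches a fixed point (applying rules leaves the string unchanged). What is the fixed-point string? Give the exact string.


Answer: DDDDC

Derivation:
Step 0: A
Step 1: DE
Step 2: DFC
Step 3: DDDBC
Step 4: DDDDC
Step 5: DDDDC  (unchanged — fixed point at step 4)


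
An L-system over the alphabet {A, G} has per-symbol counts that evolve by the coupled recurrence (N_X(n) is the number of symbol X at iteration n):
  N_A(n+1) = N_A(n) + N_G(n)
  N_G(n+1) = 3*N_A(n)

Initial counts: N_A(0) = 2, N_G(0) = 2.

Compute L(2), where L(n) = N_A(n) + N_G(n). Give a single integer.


Answer: 22

Derivation:
Step 0: N_A=2, N_G=2, L=4
Step 1: N_A=4, N_G=6, L=10
Step 2: N_A=10, N_G=12, L=22


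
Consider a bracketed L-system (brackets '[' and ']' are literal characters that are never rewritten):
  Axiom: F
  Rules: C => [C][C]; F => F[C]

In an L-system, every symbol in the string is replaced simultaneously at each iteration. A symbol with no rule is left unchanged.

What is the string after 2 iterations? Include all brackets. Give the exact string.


Step 0: F
Step 1: F[C]
Step 2: F[C][[C][C]]

Answer: F[C][[C][C]]


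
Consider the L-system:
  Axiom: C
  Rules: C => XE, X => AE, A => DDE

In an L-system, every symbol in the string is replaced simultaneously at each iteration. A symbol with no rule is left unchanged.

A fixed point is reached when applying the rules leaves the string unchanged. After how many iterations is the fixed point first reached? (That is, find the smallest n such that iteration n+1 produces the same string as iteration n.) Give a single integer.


Step 0: C
Step 1: XE
Step 2: AEE
Step 3: DDEEE
Step 4: DDEEE  (unchanged — fixed point at step 3)

Answer: 3


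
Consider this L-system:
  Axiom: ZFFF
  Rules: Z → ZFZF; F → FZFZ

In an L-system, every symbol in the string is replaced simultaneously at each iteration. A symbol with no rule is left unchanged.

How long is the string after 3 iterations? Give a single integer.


Step 0: length = 4
Step 1: length = 16
Step 2: length = 64
Step 3: length = 256

Answer: 256


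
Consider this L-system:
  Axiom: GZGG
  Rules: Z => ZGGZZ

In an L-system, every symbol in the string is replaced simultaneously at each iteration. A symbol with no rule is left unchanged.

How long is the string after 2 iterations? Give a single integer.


Answer: 20

Derivation:
Step 0: length = 4
Step 1: length = 8
Step 2: length = 20


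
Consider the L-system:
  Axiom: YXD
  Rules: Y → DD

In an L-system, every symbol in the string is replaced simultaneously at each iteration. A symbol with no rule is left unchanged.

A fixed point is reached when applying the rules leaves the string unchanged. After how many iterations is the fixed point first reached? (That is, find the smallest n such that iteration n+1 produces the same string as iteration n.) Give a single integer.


Step 0: YXD
Step 1: DDXD
Step 2: DDXD  (unchanged — fixed point at step 1)

Answer: 1


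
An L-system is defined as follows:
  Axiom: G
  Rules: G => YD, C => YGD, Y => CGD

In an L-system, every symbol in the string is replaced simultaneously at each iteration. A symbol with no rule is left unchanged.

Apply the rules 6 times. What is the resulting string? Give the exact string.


Step 0: G
Step 1: YD
Step 2: CGDD
Step 3: YGDYDDD
Step 4: CGDYDDCGDDDD
Step 5: YGDYDDCGDDDYGDYDDDDD
Step 6: CGDYDDCGDDDYGDYDDDDCGDYDDCGDDDDDD

Answer: CGDYDDCGDDDYGDYDDDDCGDYDDCGDDDDDD


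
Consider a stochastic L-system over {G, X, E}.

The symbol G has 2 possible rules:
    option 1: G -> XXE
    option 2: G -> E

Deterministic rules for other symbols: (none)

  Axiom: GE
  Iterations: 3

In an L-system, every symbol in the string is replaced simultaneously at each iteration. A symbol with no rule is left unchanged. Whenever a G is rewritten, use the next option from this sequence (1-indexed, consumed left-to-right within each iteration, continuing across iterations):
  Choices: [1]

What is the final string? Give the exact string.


Step 0: GE
Step 1: XXEE  (used choices [1])
Step 2: XXEE  (used choices [])
Step 3: XXEE  (used choices [])

Answer: XXEE


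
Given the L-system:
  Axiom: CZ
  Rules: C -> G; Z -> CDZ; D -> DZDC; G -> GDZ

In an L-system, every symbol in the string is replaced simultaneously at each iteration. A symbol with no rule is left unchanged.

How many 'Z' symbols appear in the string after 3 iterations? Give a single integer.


Answer: 9

Derivation:
Step 0: CZ  (1 'Z')
Step 1: GCDZ  (1 'Z')
Step 2: GDZGDZDCCDZ  (3 'Z')
Step 3: GDZDZDCCDZGDZDZDCCDZDZDCGGDZDCCDZ  (9 'Z')


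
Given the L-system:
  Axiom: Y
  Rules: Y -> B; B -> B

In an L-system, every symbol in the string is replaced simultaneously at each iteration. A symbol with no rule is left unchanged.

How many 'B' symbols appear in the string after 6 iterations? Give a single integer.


Step 0: Y  (0 'B')
Step 1: B  (1 'B')
Step 2: B  (1 'B')
Step 3: B  (1 'B')
Step 4: B  (1 'B')
Step 5: B  (1 'B')
Step 6: B  (1 'B')

Answer: 1


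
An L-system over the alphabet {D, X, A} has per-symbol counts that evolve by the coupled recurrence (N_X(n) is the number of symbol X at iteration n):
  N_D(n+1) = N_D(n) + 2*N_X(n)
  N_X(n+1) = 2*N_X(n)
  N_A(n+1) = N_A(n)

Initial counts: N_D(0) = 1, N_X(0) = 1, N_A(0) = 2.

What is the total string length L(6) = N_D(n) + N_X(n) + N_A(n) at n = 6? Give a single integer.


Step 0: N_D=1, N_X=1, N_A=2, L=4
Step 1: N_D=3, N_X=2, N_A=2, L=7
Step 2: N_D=7, N_X=4, N_A=2, L=13
Step 3: N_D=15, N_X=8, N_A=2, L=25
Step 4: N_D=31, N_X=16, N_A=2, L=49
Step 5: N_D=63, N_X=32, N_A=2, L=97
Step 6: N_D=127, N_X=64, N_A=2, L=193

Answer: 193


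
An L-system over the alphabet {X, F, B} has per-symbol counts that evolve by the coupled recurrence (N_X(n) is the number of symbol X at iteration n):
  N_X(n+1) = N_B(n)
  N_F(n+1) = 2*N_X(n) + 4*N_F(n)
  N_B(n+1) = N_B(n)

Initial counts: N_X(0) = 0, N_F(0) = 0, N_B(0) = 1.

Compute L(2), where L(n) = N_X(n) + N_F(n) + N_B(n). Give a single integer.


Step 0: N_X=0, N_F=0, N_B=1, L=1
Step 1: N_X=1, N_F=0, N_B=1, L=2
Step 2: N_X=1, N_F=2, N_B=1, L=4

Answer: 4


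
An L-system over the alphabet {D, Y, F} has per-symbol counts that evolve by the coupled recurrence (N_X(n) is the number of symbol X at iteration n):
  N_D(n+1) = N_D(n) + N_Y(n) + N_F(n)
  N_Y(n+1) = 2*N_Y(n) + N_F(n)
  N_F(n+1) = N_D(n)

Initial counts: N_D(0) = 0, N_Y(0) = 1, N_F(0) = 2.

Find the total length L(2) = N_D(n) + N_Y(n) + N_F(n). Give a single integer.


Answer: 18

Derivation:
Step 0: N_D=0, N_Y=1, N_F=2, L=3
Step 1: N_D=3, N_Y=4, N_F=0, L=7
Step 2: N_D=7, N_Y=8, N_F=3, L=18


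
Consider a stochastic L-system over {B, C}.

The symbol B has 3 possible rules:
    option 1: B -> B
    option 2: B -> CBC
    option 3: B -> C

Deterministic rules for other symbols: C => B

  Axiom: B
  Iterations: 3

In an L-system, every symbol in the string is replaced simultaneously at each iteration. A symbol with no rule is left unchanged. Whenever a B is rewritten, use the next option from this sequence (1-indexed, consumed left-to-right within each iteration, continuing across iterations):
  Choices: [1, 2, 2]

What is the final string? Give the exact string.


Answer: BCBCB

Derivation:
Step 0: B
Step 1: B  (used choices [1])
Step 2: CBC  (used choices [2])
Step 3: BCBCB  (used choices [2])


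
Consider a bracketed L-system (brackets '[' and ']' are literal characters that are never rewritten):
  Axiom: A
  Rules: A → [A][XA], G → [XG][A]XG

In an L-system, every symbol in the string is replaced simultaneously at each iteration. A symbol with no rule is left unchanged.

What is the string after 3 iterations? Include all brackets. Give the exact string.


Step 0: A
Step 1: [A][XA]
Step 2: [[A][XA]][X[A][XA]]
Step 3: [[[A][XA]][X[A][XA]]][X[[A][XA]][X[A][XA]]]

Answer: [[[A][XA]][X[A][XA]]][X[[A][XA]][X[A][XA]]]


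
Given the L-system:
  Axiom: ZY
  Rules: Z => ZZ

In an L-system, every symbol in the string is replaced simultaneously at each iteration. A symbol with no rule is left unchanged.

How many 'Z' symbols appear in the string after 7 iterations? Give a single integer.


Step 0: ZY  (1 'Z')
Step 1: ZZY  (2 'Z')
Step 2: ZZZZY  (4 'Z')
Step 3: ZZZZZZZZY  (8 'Z')
Step 4: ZZZZZZZZZZZZZZZZY  (16 'Z')
Step 5: ZZZZZZZZZZZZZZZZZZZZZZZZZZZZZZZZY  (32 'Z')
Step 6: ZZZZZZZZZZZZZZZZZZZZZZZZZZZZZZZZZZZZZZZZZZZZZZZZZZZZZZZZZZZZZZZZY  (64 'Z')
Step 7: ZZZZZZZZZZZZZZZZZZZZZZZZZZZZZZZZZZZZZZZZZZZZZZZZZZZZZZZZZZZZZZZZZZZZZZZZZZZZZZZZZZZZZZZZZZZZZZZZZZZZZZZZZZZZZZZZZZZZZZZZZZZZZZZZY  (128 'Z')

Answer: 128


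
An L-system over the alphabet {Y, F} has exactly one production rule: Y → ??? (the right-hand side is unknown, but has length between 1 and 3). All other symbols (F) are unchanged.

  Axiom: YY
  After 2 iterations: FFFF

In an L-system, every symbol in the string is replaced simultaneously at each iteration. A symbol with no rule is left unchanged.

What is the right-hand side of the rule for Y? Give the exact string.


Answer: FF

Derivation:
Trying Y → FF:
  Step 0: YY
  Step 1: FFFF
  Step 2: FFFF
Matches the given result.


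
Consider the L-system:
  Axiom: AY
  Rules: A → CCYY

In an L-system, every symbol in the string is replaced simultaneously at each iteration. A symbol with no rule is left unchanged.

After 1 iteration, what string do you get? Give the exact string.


Answer: CCYYY

Derivation:
Step 0: AY
Step 1: CCYYY


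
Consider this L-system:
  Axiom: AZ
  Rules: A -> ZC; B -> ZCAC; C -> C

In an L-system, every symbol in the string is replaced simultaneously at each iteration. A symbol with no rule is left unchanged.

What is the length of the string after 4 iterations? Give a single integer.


Step 0: length = 2
Step 1: length = 3
Step 2: length = 3
Step 3: length = 3
Step 4: length = 3

Answer: 3


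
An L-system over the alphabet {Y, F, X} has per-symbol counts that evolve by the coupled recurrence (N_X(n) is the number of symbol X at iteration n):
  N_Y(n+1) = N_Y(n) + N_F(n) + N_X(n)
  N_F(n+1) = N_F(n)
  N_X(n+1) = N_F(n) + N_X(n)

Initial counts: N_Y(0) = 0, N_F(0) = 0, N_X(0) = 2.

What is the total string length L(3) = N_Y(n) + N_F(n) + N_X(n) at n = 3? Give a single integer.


Step 0: N_Y=0, N_F=0, N_X=2, L=2
Step 1: N_Y=2, N_F=0, N_X=2, L=4
Step 2: N_Y=4, N_F=0, N_X=2, L=6
Step 3: N_Y=6, N_F=0, N_X=2, L=8

Answer: 8


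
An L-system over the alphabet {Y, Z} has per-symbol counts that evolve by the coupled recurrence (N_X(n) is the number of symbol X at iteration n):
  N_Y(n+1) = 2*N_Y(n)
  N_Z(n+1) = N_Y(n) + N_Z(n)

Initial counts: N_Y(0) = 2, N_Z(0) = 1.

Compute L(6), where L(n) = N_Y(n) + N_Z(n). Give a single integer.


Step 0: N_Y=2, N_Z=1, L=3
Step 1: N_Y=4, N_Z=3, L=7
Step 2: N_Y=8, N_Z=7, L=15
Step 3: N_Y=16, N_Z=15, L=31
Step 4: N_Y=32, N_Z=31, L=63
Step 5: N_Y=64, N_Z=63, L=127
Step 6: N_Y=128, N_Z=127, L=255

Answer: 255


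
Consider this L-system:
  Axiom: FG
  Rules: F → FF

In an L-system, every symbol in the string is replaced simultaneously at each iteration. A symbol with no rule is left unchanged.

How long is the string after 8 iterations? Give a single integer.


Answer: 257

Derivation:
Step 0: length = 2
Step 1: length = 3
Step 2: length = 5
Step 3: length = 9
Step 4: length = 17
Step 5: length = 33
Step 6: length = 65
Step 7: length = 129
Step 8: length = 257


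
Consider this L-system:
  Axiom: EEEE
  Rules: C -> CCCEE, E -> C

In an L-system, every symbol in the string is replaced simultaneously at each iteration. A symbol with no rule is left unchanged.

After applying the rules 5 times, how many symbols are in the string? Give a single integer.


Step 0: length = 4
Step 1: length = 4
Step 2: length = 20
Step 3: length = 68
Step 4: length = 244
Step 5: length = 868

Answer: 868


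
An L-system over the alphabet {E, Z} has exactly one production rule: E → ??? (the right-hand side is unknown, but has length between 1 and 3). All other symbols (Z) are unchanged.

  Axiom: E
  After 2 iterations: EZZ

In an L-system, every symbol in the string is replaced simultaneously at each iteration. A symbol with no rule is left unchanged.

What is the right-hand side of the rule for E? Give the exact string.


Answer: EZ

Derivation:
Trying E → EZ:
  Step 0: E
  Step 1: EZ
  Step 2: EZZ
Matches the given result.


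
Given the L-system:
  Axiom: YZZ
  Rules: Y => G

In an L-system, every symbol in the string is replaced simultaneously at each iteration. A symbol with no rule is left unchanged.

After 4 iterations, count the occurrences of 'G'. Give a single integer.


Step 0: YZZ  (0 'G')
Step 1: GZZ  (1 'G')
Step 2: GZZ  (1 'G')
Step 3: GZZ  (1 'G')
Step 4: GZZ  (1 'G')

Answer: 1


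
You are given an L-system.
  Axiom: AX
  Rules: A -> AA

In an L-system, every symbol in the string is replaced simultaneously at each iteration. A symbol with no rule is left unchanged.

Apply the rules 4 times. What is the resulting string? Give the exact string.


Answer: AAAAAAAAAAAAAAAAX

Derivation:
Step 0: AX
Step 1: AAX
Step 2: AAAAX
Step 3: AAAAAAAAX
Step 4: AAAAAAAAAAAAAAAAX


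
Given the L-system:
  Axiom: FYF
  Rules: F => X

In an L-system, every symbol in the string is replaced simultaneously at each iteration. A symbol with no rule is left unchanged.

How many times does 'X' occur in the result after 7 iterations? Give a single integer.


Step 0: FYF  (0 'X')
Step 1: XYX  (2 'X')
Step 2: XYX  (2 'X')
Step 3: XYX  (2 'X')
Step 4: XYX  (2 'X')
Step 5: XYX  (2 'X')
Step 6: XYX  (2 'X')
Step 7: XYX  (2 'X')

Answer: 2


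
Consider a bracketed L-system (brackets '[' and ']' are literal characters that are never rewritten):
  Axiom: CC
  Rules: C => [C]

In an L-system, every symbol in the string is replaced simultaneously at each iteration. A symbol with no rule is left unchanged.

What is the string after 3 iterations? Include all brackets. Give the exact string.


Answer: [[[C]]][[[C]]]

Derivation:
Step 0: CC
Step 1: [C][C]
Step 2: [[C]][[C]]
Step 3: [[[C]]][[[C]]]


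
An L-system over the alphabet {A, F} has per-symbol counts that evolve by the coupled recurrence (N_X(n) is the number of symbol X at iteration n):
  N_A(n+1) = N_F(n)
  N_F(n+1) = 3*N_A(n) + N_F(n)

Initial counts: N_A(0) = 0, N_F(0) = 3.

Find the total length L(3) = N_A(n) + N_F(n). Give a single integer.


Step 0: N_A=0, N_F=3, L=3
Step 1: N_A=3, N_F=3, L=6
Step 2: N_A=3, N_F=12, L=15
Step 3: N_A=12, N_F=21, L=33

Answer: 33


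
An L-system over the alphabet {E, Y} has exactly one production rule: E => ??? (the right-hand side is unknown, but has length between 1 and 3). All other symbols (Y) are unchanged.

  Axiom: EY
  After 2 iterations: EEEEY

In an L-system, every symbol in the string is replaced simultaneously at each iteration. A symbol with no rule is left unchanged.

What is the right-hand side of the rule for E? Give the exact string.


Answer: EE

Derivation:
Trying E => EE:
  Step 0: EY
  Step 1: EEY
  Step 2: EEEEY
Matches the given result.


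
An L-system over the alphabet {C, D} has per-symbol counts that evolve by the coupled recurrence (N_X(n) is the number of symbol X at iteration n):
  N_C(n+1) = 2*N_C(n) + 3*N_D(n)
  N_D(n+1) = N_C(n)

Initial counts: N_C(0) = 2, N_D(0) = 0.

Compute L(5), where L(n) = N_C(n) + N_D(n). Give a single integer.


Step 0: N_C=2, N_D=0, L=2
Step 1: N_C=4, N_D=2, L=6
Step 2: N_C=14, N_D=4, L=18
Step 3: N_C=40, N_D=14, L=54
Step 4: N_C=122, N_D=40, L=162
Step 5: N_C=364, N_D=122, L=486

Answer: 486


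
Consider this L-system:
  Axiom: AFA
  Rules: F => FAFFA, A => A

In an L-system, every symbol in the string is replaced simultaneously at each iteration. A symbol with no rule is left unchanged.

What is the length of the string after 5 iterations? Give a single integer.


Step 0: length = 3
Step 1: length = 7
Step 2: length = 19
Step 3: length = 55
Step 4: length = 163
Step 5: length = 487

Answer: 487


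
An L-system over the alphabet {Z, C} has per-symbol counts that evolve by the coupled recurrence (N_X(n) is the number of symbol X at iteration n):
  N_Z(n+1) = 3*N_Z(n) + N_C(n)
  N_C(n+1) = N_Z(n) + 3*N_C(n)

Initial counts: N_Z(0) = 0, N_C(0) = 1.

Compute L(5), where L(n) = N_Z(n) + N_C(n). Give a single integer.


Answer: 1024

Derivation:
Step 0: N_Z=0, N_C=1, L=1
Step 1: N_Z=1, N_C=3, L=4
Step 2: N_Z=6, N_C=10, L=16
Step 3: N_Z=28, N_C=36, L=64
Step 4: N_Z=120, N_C=136, L=256
Step 5: N_Z=496, N_C=528, L=1024


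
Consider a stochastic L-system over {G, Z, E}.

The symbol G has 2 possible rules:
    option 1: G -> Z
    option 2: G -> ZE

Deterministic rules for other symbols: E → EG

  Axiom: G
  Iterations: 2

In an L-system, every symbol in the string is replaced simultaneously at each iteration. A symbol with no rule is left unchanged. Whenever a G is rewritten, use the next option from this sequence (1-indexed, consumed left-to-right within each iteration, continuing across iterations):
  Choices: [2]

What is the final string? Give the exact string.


Step 0: G
Step 1: ZE  (used choices [2])
Step 2: ZEG  (used choices [])

Answer: ZEG


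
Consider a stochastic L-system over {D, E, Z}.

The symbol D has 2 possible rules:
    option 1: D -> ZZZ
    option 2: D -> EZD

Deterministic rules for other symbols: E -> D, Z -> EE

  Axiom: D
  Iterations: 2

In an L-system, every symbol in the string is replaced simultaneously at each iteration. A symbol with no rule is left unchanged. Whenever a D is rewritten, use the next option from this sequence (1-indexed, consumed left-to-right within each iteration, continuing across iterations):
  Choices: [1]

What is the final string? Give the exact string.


Step 0: D
Step 1: ZZZ  (used choices [1])
Step 2: EEEEEE  (used choices [])

Answer: EEEEEE


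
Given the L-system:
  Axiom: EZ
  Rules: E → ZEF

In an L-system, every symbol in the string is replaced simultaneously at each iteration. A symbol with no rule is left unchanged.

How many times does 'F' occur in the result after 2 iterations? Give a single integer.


Step 0: EZ  (0 'F')
Step 1: ZEFZ  (1 'F')
Step 2: ZZEFFZ  (2 'F')

Answer: 2


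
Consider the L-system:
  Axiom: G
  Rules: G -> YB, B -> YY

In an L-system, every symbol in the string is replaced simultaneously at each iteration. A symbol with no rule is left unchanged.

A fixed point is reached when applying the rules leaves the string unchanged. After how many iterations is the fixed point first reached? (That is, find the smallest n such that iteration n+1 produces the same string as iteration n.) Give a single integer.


Answer: 2

Derivation:
Step 0: G
Step 1: YB
Step 2: YYY
Step 3: YYY  (unchanged — fixed point at step 2)


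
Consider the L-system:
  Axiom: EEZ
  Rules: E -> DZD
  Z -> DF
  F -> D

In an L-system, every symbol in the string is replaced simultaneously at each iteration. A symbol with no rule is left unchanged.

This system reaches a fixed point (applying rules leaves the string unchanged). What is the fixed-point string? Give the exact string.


Step 0: EEZ
Step 1: DZDDZDDF
Step 2: DDFDDDFDDD
Step 3: DDDDDDDDDD
Step 4: DDDDDDDDDD  (unchanged — fixed point at step 3)

Answer: DDDDDDDDDD


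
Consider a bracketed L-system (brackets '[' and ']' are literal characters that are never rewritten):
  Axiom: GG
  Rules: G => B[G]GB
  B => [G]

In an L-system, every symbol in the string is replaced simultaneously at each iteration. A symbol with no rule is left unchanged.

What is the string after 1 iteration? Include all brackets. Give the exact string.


Step 0: GG
Step 1: B[G]GBB[G]GB

Answer: B[G]GBB[G]GB


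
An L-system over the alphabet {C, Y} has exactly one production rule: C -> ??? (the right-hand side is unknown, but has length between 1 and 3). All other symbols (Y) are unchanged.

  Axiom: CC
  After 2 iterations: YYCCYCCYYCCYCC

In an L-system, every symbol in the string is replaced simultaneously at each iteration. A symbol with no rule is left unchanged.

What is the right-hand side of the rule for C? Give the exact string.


Answer: YCC

Derivation:
Trying C -> YCC:
  Step 0: CC
  Step 1: YCCYCC
  Step 2: YYCCYCCYYCCYCC
Matches the given result.


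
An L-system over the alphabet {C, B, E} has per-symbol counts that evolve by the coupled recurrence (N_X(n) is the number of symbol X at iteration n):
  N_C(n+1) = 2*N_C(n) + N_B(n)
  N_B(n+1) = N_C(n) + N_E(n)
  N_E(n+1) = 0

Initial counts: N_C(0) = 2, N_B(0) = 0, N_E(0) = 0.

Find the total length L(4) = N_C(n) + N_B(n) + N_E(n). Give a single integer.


Answer: 82

Derivation:
Step 0: N_C=2, N_B=0, N_E=0, L=2
Step 1: N_C=4, N_B=2, N_E=0, L=6
Step 2: N_C=10, N_B=4, N_E=0, L=14
Step 3: N_C=24, N_B=10, N_E=0, L=34
Step 4: N_C=58, N_B=24, N_E=0, L=82


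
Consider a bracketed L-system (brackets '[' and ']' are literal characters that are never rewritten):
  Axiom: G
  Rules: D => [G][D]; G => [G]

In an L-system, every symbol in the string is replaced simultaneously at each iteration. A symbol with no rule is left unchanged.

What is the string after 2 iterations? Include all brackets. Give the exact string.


Step 0: G
Step 1: [G]
Step 2: [[G]]

Answer: [[G]]


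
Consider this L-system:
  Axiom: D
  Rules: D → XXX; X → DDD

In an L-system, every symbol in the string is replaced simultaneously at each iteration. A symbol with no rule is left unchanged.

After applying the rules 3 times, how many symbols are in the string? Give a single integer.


Step 0: length = 1
Step 1: length = 3
Step 2: length = 9
Step 3: length = 27

Answer: 27


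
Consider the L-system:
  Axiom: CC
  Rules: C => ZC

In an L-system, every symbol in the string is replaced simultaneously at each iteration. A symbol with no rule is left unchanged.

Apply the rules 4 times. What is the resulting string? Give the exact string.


Step 0: CC
Step 1: ZCZC
Step 2: ZZCZZC
Step 3: ZZZCZZZC
Step 4: ZZZZCZZZZC

Answer: ZZZZCZZZZC


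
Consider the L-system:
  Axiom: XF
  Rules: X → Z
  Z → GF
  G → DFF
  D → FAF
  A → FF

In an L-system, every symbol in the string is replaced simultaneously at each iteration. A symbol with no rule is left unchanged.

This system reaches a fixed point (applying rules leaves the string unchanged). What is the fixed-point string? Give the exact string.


Step 0: XF
Step 1: ZF
Step 2: GFF
Step 3: DFFFF
Step 4: FAFFFFF
Step 5: FFFFFFFF
Step 6: FFFFFFFF  (unchanged — fixed point at step 5)

Answer: FFFFFFFF


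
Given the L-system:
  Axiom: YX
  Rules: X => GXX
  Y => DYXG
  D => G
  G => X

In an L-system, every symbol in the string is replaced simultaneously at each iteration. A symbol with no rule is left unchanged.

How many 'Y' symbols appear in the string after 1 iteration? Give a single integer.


Answer: 1

Derivation:
Step 0: YX  (1 'Y')
Step 1: DYXGGXX  (1 'Y')


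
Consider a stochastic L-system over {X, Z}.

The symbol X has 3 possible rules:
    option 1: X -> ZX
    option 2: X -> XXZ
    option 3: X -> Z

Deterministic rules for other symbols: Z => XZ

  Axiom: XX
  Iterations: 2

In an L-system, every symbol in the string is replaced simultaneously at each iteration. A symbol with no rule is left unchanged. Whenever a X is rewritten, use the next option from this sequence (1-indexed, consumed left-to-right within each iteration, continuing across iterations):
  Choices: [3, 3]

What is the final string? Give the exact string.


Step 0: XX
Step 1: ZZ  (used choices [3, 3])
Step 2: XZXZ  (used choices [])

Answer: XZXZ


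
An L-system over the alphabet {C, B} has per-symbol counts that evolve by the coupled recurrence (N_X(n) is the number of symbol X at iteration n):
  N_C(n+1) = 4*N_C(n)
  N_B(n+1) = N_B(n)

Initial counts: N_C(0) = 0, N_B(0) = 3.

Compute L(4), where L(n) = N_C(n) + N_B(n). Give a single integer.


Answer: 3

Derivation:
Step 0: N_C=0, N_B=3, L=3
Step 1: N_C=0, N_B=3, L=3
Step 2: N_C=0, N_B=3, L=3
Step 3: N_C=0, N_B=3, L=3
Step 4: N_C=0, N_B=3, L=3


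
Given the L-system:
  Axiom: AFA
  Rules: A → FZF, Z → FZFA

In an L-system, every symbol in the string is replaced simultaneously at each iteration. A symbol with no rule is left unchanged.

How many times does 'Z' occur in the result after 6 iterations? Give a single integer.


Step 0: AFA  (0 'Z')
Step 1: FZFFFZF  (2 'Z')
Step 2: FFZFAFFFFZFAF  (2 'Z')
Step 3: FFFZFAFFZFFFFFFZFAFFZFF  (4 'Z')
Step 4: FFFFZFAFFZFFFFZFAFFFFFFFZFAFFZFFFFZFAFF  (6 'Z')
Step 5: FFFFFZFAFFZFFFFZFAFFFFFZFAFFZFFFFFFFFFZFAFFZFFFFZFAFFFFFZFAFFZFFF  (10 'Z')
Step 6: FFFFFFZFAFFZFFFFZFAFFFFFZFAFFZFFFFFFFZFAFFZFFFFZFAFFFFFFFFFFZFAFFZFFFFZFAFFFFFZFAFFZFFFFFFFZFAFFZFFFFZFAFFF  (16 'Z')

Answer: 16


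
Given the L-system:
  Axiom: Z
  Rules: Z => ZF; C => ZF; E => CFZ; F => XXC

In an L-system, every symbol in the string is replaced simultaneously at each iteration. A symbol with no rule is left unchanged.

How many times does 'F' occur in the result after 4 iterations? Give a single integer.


Step 0: Z  (0 'F')
Step 1: ZF  (1 'F')
Step 2: ZFXXC  (1 'F')
Step 3: ZFXXCXXZF  (2 'F')
Step 4: ZFXXCXXZFXXZFXXC  (3 'F')

Answer: 3


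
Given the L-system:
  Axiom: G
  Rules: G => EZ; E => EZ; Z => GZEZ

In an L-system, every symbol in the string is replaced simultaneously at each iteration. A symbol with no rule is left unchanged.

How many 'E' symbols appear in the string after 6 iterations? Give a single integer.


Step 0: G  (0 'E')
Step 1: EZ  (1 'E')
Step 2: EZGZEZ  (2 'E')
Step 3: EZGZEZEZGZEZEZGZEZ  (6 'E')
Step 4: EZGZEZEZGZEZEZGZEZEZGZEZEZGZEZEZGZEZEZGZEZEZGZEZEZGZEZ  (18 'E')
Step 5: EZGZEZEZGZEZEZGZEZEZGZEZEZGZEZEZGZEZEZGZEZEZGZEZEZGZEZEZGZEZEZGZEZEZGZEZEZGZEZEZGZEZEZGZEZEZGZEZEZGZEZEZGZEZEZGZEZEZGZEZEZGZEZEZGZEZEZGZEZEZGZEZEZGZEZEZGZEZEZGZEZ  (54 'E')
Step 6: EZGZEZEZGZEZEZGZEZEZGZEZEZGZEZEZGZEZEZGZEZEZGZEZEZGZEZEZGZEZEZGZEZEZGZEZEZGZEZEZGZEZEZGZEZEZGZEZEZGZEZEZGZEZEZGZEZEZGZEZEZGZEZEZGZEZEZGZEZEZGZEZEZGZEZEZGZEZEZGZEZEZGZEZEZGZEZEZGZEZEZGZEZEZGZEZEZGZEZEZGZEZEZGZEZEZGZEZEZGZEZEZGZEZEZGZEZEZGZEZEZGZEZEZGZEZEZGZEZEZGZEZEZGZEZEZGZEZEZGZEZEZGZEZEZGZEZEZGZEZEZGZEZEZGZEZEZGZEZEZGZEZEZGZEZEZGZEZEZGZEZEZGZEZEZGZEZEZGZEZEZGZEZEZGZEZEZGZEZEZGZEZEZGZEZEZGZEZEZGZEZEZGZEZEZGZEZEZGZEZEZGZEZEZGZEZEZGZEZEZGZEZEZGZEZEZGZEZEZGZEZEZGZEZEZGZEZEZGZEZEZGZEZ  (162 'E')

Answer: 162


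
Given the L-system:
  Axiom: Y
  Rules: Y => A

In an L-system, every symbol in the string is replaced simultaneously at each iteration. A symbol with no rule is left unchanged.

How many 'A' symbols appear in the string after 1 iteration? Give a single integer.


Answer: 1

Derivation:
Step 0: Y  (0 'A')
Step 1: A  (1 'A')


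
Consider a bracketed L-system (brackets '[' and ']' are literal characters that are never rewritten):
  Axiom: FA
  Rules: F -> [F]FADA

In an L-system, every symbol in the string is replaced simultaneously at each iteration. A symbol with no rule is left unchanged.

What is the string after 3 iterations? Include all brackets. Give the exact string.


Answer: [[[F]FADA][F]FADAADA][[F]FADA][F]FADAADAADAA

Derivation:
Step 0: FA
Step 1: [F]FADAA
Step 2: [[F]FADA][F]FADAADAA
Step 3: [[[F]FADA][F]FADAADA][[F]FADA][F]FADAADAADAA


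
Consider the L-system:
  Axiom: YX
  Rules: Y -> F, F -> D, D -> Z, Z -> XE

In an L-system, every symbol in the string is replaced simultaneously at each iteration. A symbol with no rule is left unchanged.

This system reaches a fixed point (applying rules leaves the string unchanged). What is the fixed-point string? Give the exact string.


Step 0: YX
Step 1: FX
Step 2: DX
Step 3: ZX
Step 4: XEX
Step 5: XEX  (unchanged — fixed point at step 4)

Answer: XEX


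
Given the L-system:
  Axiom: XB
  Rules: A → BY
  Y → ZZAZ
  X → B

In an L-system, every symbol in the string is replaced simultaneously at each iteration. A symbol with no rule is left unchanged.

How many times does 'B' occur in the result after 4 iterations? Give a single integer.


Answer: 2

Derivation:
Step 0: XB  (1 'B')
Step 1: BB  (2 'B')
Step 2: BB  (2 'B')
Step 3: BB  (2 'B')
Step 4: BB  (2 'B')
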